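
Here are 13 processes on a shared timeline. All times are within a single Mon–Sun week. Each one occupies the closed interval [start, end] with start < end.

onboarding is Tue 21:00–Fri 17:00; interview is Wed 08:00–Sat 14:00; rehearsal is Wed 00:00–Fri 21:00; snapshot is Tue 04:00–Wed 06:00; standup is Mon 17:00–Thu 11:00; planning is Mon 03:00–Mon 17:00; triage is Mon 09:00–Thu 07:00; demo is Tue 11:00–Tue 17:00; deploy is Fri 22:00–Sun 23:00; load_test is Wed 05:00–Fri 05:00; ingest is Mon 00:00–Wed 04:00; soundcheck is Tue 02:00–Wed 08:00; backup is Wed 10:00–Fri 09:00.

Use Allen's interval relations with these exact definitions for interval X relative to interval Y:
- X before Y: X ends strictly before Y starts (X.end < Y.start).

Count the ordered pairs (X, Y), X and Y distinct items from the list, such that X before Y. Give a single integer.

30

Checking all 156 ordered pairs for relation 'before'; matching pairs in alphabetical order:
(backup, deploy): backup before deploy ✓
(demo, backup): demo before backup ✓
(demo, deploy): demo before deploy ✓
(demo, interview): demo before interview ✓
(demo, load_test): demo before load_test ✓
(demo, onboarding): demo before onboarding ✓
(demo, rehearsal): demo before rehearsal ✓
(ingest, backup): ingest before backup ✓
(ingest, deploy): ingest before deploy ✓
(ingest, interview): ingest before interview ✓
(ingest, load_test): ingest before load_test ✓
(load_test, deploy): load_test before deploy ✓
(onboarding, deploy): onboarding before deploy ✓
(planning, backup): planning before backup ✓
(planning, demo): planning before demo ✓
(planning, deploy): planning before deploy ✓
(planning, interview): planning before interview ✓
(planning, load_test): planning before load_test ✓
(planning, onboarding): planning before onboarding ✓
(planning, rehearsal): planning before rehearsal ✓
(planning, snapshot): planning before snapshot ✓
(planning, soundcheck): planning before soundcheck ✓
(rehearsal, deploy): rehearsal before deploy ✓
(snapshot, backup): snapshot before backup ✓
... plus 6 further pairs not listed.
Count: 30.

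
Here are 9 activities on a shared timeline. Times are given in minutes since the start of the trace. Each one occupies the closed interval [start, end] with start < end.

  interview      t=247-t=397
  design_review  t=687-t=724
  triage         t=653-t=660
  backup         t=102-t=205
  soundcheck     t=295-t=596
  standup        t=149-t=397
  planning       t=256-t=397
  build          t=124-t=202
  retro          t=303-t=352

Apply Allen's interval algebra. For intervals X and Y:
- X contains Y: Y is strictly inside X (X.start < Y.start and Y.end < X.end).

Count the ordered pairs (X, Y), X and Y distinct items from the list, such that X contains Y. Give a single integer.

Checking all 72 ordered pairs for relation 'contains'; matching pairs in alphabetical order:
(backup, build): backup contains build ✓
(interview, retro): interview contains retro ✓
(planning, retro): planning contains retro ✓
(soundcheck, retro): soundcheck contains retro ✓
(standup, retro): standup contains retro ✓
Count: 5.

5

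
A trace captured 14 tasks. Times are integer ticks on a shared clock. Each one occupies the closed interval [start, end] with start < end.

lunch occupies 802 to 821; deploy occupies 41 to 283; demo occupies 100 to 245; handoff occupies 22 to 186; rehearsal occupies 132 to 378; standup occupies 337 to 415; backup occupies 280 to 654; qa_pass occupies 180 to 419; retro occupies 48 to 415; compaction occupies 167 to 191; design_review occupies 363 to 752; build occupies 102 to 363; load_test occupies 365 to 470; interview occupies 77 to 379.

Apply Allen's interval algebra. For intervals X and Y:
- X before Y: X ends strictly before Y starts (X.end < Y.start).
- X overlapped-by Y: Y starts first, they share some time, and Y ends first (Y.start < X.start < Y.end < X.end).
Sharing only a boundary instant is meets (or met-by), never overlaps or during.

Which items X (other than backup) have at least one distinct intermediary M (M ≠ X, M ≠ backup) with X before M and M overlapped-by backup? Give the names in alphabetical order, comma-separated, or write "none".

Target backup = [280, 654].
Intermediaries M with M overlapped-by backup: design_review.
Via design_review — items with X before design_review: compaction, demo, deploy, handoff.
Union: compaction, demo, deploy, handoff.

compaction, demo, deploy, handoff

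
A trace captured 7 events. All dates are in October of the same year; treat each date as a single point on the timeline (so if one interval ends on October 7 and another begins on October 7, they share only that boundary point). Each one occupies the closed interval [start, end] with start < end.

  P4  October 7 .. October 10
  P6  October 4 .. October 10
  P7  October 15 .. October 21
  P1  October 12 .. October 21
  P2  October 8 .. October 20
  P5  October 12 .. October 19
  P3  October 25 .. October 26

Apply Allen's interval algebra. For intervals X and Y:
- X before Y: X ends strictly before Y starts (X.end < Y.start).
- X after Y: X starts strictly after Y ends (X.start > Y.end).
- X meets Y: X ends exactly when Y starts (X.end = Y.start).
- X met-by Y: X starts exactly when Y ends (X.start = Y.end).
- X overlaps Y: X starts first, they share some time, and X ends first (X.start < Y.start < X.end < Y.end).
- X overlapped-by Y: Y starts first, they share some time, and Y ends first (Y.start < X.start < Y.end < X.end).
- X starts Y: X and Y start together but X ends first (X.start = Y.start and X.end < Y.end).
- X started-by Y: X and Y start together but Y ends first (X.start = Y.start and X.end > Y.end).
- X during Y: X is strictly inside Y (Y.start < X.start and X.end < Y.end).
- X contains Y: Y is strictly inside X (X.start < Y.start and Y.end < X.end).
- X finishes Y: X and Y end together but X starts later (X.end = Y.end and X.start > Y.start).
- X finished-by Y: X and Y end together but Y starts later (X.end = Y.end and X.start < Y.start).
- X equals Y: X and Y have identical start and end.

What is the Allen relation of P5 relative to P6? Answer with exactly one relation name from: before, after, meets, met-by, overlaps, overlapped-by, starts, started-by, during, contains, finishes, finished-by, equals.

P5 = [October 12, October 19]; P6 = [October 4, October 10].
Compare endpoints: P5.start > P6.start, P5.start > P6.end, P5.end > P6.start, P5.end > P6.end.
That pattern is 'after'.

after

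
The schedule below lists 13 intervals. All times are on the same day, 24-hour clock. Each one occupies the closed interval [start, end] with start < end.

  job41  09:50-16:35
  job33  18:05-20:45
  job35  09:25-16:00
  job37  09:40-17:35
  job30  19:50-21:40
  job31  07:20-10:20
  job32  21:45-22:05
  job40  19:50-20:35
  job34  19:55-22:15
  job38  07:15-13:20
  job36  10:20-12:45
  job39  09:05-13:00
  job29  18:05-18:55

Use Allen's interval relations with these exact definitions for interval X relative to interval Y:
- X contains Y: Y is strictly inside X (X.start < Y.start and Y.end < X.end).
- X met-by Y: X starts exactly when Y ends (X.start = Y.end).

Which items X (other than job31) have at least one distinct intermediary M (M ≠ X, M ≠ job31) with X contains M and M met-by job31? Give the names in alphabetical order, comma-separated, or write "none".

Target job31 = [07:20, 10:20].
Intermediaries M with M met-by job31: job36.
Via job36 — items with X contains job36: job35, job37, job38, job39, job41.
Union: job35, job37, job38, job39, job41.

job35, job37, job38, job39, job41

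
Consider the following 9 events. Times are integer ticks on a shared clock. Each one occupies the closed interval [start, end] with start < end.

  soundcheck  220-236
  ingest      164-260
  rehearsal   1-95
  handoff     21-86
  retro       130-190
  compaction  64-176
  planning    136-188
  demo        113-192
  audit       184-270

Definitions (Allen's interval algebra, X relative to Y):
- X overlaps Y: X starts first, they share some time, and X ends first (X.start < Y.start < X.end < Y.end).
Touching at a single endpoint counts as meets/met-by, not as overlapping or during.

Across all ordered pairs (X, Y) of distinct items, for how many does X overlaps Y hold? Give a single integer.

13

Checking all 72 ordered pairs for relation 'overlaps'; matching pairs in alphabetical order:
(compaction, demo): compaction overlaps demo ✓
(compaction, ingest): compaction overlaps ingest ✓
(compaction, planning): compaction overlaps planning ✓
(compaction, retro): compaction overlaps retro ✓
(demo, audit): demo overlaps audit ✓
(demo, ingest): demo overlaps ingest ✓
(handoff, compaction): handoff overlaps compaction ✓
(ingest, audit): ingest overlaps audit ✓
(planning, audit): planning overlaps audit ✓
(planning, ingest): planning overlaps ingest ✓
(rehearsal, compaction): rehearsal overlaps compaction ✓
(retro, audit): retro overlaps audit ✓
(retro, ingest): retro overlaps ingest ✓
Count: 13.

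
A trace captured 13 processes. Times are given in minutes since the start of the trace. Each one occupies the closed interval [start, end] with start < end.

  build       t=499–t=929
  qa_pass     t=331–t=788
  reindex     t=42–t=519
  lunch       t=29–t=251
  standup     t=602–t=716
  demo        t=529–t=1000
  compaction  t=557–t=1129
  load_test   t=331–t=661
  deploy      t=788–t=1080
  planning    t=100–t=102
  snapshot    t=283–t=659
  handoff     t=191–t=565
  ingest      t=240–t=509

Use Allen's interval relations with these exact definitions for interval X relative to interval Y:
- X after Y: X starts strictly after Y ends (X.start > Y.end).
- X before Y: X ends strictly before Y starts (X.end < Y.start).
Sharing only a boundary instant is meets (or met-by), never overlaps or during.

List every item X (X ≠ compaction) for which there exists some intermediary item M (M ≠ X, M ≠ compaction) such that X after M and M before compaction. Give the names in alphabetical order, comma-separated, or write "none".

Target compaction = [t=557, t=1129].
Intermediaries M with M before compaction: ingest, lunch, planning, reindex.
Via ingest — items with X after ingest: demo, deploy, standup.
Via lunch — items with X after lunch: build, demo, deploy, load_test, qa_pass, snapshot, standup.
Via planning — items with X after planning: build, demo, deploy, handoff, ingest, load_test, qa_pass, snapshot, standup.
Via reindex — items with X after reindex: demo, deploy, standup.
Union: build, demo, deploy, handoff, ingest, load_test, qa_pass, snapshot, standup.

build, demo, deploy, handoff, ingest, load_test, qa_pass, snapshot, standup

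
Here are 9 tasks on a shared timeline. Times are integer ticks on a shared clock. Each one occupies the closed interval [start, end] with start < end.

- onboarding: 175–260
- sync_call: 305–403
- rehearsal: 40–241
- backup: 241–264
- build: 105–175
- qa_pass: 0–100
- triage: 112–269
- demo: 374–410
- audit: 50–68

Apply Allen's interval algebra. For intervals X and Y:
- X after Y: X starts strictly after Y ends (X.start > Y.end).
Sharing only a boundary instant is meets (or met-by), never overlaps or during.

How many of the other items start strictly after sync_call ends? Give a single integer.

Target sync_call = [305, 403].
audit [50, 68] → before → no.
backup [241, 264] → before → no.
build [105, 175] → before → no.
demo [374, 410] → overlapped-by → no.
onboarding [175, 260] → before → no.
qa_pass [0, 100] → before → no.
rehearsal [40, 241] → before → no.
triage [112, 269] → before → no.
Total: 0.

0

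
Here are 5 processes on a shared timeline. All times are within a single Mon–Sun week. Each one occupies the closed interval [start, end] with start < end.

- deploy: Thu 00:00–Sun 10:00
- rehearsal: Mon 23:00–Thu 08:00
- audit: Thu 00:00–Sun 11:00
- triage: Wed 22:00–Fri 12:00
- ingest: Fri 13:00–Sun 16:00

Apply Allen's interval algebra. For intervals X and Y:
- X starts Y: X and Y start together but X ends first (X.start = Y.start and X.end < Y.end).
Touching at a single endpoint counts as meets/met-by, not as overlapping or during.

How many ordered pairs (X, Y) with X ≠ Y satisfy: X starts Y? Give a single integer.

Checking all 20 ordered pairs for relation 'starts'; matching pairs in alphabetical order:
(deploy, audit): deploy starts audit ✓
Count: 1.

1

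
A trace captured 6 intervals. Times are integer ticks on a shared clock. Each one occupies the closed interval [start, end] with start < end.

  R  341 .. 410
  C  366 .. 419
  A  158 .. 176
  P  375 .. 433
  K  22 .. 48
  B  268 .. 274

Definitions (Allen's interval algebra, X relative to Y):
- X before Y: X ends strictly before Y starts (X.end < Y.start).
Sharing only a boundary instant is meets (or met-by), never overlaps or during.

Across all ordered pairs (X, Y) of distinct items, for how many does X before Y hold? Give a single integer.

12

Checking all 30 ordered pairs for relation 'before'; matching pairs in alphabetical order:
(A, B): A before B ✓
(A, C): A before C ✓
(A, P): A before P ✓
(A, R): A before R ✓
(B, C): B before C ✓
(B, P): B before P ✓
(B, R): B before R ✓
(K, A): K before A ✓
(K, B): K before B ✓
(K, C): K before C ✓
(K, P): K before P ✓
(K, R): K before R ✓
Count: 12.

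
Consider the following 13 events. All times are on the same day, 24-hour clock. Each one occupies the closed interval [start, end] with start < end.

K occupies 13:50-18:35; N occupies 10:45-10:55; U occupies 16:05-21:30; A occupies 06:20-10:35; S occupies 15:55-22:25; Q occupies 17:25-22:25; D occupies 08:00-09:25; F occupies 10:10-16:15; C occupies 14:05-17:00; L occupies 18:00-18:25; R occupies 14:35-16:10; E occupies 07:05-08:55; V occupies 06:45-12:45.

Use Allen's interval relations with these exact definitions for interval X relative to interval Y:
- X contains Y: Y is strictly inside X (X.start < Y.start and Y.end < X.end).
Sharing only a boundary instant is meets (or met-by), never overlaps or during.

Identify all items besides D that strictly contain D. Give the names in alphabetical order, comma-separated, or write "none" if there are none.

A, V

Target D = [08:00, 09:25].
A [06:20, 10:35] → contains → yes.
C [14:05, 17:00] → after → no.
E [07:05, 08:55] → overlaps → no.
F [10:10, 16:15] → after → no.
K [13:50, 18:35] → after → no.
L [18:00, 18:25] → after → no.
N [10:45, 10:55] → after → no.
Q [17:25, 22:25] → after → no.
R [14:35, 16:10] → after → no.
S [15:55, 22:25] → after → no.
U [16:05, 21:30] → after → no.
V [06:45, 12:45] → contains → yes.
Result: A, V.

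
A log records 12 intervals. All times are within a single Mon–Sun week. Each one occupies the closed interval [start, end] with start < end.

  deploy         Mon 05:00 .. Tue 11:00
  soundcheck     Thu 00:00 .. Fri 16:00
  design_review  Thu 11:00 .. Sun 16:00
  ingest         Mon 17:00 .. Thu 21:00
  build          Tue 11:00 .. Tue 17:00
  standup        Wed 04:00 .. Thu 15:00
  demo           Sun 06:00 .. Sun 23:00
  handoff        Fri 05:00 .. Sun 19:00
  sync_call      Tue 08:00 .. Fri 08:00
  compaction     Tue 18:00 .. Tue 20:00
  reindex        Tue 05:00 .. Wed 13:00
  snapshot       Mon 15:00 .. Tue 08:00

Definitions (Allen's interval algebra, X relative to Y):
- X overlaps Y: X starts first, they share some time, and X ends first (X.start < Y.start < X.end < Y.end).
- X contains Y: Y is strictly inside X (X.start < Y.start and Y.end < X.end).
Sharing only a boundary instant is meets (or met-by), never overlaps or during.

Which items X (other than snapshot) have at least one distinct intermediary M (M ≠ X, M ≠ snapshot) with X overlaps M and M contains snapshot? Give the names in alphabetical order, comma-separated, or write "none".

none

Target snapshot = [Mon 15:00, Tue 08:00].
Intermediaries M with M contains snapshot: deploy.
Via deploy — items with X overlaps deploy: none.
Union: none.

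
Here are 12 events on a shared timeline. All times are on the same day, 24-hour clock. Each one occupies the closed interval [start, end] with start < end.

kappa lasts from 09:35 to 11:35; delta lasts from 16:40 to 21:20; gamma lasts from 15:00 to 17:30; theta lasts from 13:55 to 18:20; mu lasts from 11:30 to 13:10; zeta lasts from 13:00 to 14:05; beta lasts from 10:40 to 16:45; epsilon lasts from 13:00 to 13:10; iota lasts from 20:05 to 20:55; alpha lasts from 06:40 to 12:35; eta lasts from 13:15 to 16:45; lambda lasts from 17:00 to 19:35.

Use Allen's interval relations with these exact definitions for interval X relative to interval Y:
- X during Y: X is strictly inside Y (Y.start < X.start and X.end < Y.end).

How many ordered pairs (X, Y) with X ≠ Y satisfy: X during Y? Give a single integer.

7

Checking all 132 ordered pairs for relation 'during'; matching pairs in alphabetical order:
(epsilon, beta): epsilon during beta ✓
(gamma, theta): gamma during theta ✓
(iota, delta): iota during delta ✓
(kappa, alpha): kappa during alpha ✓
(lambda, delta): lambda during delta ✓
(mu, beta): mu during beta ✓
(zeta, beta): zeta during beta ✓
Count: 7.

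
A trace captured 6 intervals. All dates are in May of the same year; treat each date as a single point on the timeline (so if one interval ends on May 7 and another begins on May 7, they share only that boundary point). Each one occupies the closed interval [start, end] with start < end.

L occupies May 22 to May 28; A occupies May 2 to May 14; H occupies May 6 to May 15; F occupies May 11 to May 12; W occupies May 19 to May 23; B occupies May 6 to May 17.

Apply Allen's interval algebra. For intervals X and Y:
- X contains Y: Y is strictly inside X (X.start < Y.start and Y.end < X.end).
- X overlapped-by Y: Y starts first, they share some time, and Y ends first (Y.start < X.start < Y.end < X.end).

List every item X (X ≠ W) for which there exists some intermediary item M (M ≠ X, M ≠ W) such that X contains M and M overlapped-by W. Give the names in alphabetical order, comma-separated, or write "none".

none

Target W = [May 19, May 23].
Intermediaries M with M overlapped-by W: L.
Via L — items with X contains L: none.
Union: none.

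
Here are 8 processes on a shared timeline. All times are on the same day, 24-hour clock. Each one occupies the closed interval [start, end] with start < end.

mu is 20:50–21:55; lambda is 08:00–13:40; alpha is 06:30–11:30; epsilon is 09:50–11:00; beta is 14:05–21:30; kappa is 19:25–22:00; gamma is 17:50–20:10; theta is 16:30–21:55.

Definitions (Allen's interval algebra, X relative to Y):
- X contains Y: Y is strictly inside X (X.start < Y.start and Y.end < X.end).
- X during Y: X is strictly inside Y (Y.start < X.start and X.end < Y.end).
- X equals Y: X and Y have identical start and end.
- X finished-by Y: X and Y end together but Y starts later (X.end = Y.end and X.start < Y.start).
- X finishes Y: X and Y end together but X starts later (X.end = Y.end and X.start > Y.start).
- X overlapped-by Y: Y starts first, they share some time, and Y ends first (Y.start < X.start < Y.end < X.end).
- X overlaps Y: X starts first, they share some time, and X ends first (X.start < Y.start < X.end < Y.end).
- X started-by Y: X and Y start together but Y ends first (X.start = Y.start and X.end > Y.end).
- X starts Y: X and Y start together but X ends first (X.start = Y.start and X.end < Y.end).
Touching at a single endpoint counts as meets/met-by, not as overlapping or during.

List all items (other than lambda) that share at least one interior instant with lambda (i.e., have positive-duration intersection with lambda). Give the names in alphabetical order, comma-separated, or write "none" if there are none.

Target lambda = [08:00, 13:40].
alpha [06:30, 11:30] → overlaps → yes.
beta [14:05, 21:30] → after → no.
epsilon [09:50, 11:00] → during → yes.
gamma [17:50, 20:10] → after → no.
kappa [19:25, 22:00] → after → no.
mu [20:50, 21:55] → after → no.
theta [16:30, 21:55] → after → no.
Result: alpha, epsilon.

alpha, epsilon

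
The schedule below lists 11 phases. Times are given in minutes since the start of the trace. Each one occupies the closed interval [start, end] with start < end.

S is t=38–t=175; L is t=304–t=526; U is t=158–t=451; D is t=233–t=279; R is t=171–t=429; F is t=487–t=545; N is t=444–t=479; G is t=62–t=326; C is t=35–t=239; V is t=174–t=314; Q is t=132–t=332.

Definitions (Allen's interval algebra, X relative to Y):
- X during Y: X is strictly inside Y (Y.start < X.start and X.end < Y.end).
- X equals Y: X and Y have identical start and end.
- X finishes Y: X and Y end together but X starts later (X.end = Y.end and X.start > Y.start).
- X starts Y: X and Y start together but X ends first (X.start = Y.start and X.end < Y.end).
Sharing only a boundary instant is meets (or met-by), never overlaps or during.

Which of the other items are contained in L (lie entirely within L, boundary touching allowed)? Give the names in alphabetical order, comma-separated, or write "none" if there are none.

N

Target L = [t=304, t=526].
C [t=35, t=239] → before → no.
D [t=233, t=279] → before → no.
F [t=487, t=545] → overlapped-by → no.
G [t=62, t=326] → overlaps → no.
N [t=444, t=479] → during → yes.
Q [t=132, t=332] → overlaps → no.
R [t=171, t=429] → overlaps → no.
S [t=38, t=175] → before → no.
U [t=158, t=451] → overlaps → no.
V [t=174, t=314] → overlaps → no.
Result: N.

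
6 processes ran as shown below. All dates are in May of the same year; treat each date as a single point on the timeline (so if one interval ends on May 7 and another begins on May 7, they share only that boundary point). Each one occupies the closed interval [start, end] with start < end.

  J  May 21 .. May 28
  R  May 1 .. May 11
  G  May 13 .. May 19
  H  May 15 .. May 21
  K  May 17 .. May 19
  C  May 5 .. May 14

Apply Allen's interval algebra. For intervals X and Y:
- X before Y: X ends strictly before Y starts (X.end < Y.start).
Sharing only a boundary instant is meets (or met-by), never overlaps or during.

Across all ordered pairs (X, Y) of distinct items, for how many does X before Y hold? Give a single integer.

Checking all 30 ordered pairs for relation 'before'; matching pairs in alphabetical order:
(C, H): C before H ✓
(C, J): C before J ✓
(C, K): C before K ✓
(G, J): G before J ✓
(K, J): K before J ✓
(R, G): R before G ✓
(R, H): R before H ✓
(R, J): R before J ✓
(R, K): R before K ✓
Count: 9.

9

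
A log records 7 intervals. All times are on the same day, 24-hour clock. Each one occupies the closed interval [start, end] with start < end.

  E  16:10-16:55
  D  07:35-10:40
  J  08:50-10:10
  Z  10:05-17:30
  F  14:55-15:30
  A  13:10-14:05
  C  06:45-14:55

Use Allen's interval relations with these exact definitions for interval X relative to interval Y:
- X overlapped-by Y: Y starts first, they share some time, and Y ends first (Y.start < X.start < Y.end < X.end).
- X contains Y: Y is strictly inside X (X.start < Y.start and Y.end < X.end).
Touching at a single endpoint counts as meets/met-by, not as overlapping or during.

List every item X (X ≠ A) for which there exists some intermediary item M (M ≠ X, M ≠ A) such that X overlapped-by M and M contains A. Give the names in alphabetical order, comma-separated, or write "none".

Z

Target A = [13:10, 14:05].
Intermediaries M with M contains A: C, Z.
Via C — items with X overlapped-by C: Z.
Via Z — items with X overlapped-by Z: none.
Union: Z.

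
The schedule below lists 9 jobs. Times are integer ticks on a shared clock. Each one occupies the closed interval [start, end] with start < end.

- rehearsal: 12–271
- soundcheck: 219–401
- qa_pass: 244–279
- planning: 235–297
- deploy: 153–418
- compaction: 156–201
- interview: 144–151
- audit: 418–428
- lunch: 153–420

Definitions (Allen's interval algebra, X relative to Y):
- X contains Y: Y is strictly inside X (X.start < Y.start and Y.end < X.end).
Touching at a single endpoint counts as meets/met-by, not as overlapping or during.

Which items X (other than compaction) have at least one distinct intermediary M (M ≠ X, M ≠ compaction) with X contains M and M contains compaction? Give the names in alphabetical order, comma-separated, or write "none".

Target compaction = [156, 201].
Intermediaries M with M contains compaction: deploy, lunch, rehearsal.
Via deploy — items with X contains deploy: none.
Via lunch — items with X contains lunch: none.
Via rehearsal — items with X contains rehearsal: none.
Union: none.

none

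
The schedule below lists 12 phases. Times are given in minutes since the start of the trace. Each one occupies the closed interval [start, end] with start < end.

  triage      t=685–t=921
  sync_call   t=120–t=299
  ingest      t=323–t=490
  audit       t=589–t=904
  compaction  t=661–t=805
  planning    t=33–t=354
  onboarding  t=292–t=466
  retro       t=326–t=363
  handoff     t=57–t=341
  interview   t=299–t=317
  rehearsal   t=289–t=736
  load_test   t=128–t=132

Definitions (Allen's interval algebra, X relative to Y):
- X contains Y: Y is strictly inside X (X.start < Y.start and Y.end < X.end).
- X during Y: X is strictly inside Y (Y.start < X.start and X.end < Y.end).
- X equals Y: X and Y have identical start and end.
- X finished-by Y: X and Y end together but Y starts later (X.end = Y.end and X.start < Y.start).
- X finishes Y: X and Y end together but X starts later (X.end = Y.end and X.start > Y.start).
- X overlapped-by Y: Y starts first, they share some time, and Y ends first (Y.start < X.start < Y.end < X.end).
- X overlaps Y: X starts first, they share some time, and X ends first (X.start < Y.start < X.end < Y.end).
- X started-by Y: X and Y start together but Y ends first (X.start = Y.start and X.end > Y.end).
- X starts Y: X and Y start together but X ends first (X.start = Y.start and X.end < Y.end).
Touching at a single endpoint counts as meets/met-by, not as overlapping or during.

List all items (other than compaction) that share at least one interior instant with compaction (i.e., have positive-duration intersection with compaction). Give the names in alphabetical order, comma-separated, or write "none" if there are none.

audit, rehearsal, triage

Target compaction = [t=661, t=805].
audit [t=589, t=904] → contains → yes.
handoff [t=57, t=341] → before → no.
ingest [t=323, t=490] → before → no.
interview [t=299, t=317] → before → no.
load_test [t=128, t=132] → before → no.
onboarding [t=292, t=466] → before → no.
planning [t=33, t=354] → before → no.
rehearsal [t=289, t=736] → overlaps → yes.
retro [t=326, t=363] → before → no.
sync_call [t=120, t=299] → before → no.
triage [t=685, t=921] → overlapped-by → yes.
Result: audit, rehearsal, triage.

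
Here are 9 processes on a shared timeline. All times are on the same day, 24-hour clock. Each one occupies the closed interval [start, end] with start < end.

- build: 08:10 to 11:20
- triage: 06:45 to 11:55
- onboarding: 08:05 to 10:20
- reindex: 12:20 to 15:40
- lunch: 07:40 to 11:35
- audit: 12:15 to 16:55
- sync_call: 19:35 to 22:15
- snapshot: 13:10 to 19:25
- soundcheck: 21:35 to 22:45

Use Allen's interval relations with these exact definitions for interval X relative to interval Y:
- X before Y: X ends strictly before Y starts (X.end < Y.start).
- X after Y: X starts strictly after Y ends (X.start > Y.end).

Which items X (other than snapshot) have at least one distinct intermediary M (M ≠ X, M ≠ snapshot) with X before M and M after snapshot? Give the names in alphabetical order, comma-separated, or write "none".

Target snapshot = [13:10, 19:25].
Intermediaries M with M after snapshot: soundcheck, sync_call.
Via soundcheck — items with X before soundcheck: audit, build, lunch, onboarding, reindex, triage.
Via sync_call — items with X before sync_call: audit, build, lunch, onboarding, reindex, triage.
Union: audit, build, lunch, onboarding, reindex, triage.

audit, build, lunch, onboarding, reindex, triage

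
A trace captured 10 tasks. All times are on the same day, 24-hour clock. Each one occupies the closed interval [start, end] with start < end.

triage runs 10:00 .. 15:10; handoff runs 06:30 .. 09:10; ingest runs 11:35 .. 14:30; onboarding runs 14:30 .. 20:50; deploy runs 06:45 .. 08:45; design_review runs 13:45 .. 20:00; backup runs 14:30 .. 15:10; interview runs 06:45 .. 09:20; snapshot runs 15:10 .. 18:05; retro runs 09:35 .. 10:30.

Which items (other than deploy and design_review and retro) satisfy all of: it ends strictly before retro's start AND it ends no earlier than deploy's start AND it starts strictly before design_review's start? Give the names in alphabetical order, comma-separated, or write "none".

handoff, interview

Conditions: its end is strictly before retro's start (X.end < 09:35) AND its end is no earlier than deploy's start (X.end >= 06:45) AND its start is strictly before design_review's start (X.start < 13:45).
backup: end 15:10 < 09:35? ✗; end 15:10 >= 06:45? ✓; start 14:30 < 13:45? ✗ → no.
handoff: end 09:10 < 09:35? ✓; end 09:10 >= 06:45? ✓; start 06:30 < 13:45? ✓ → yes.
ingest: end 14:30 < 09:35? ✗; end 14:30 >= 06:45? ✓; start 11:35 < 13:45? ✓ → no.
interview: end 09:20 < 09:35? ✓; end 09:20 >= 06:45? ✓; start 06:45 < 13:45? ✓ → yes.
onboarding: end 20:50 < 09:35? ✗; end 20:50 >= 06:45? ✓; start 14:30 < 13:45? ✗ → no.
snapshot: end 18:05 < 09:35? ✗; end 18:05 >= 06:45? ✓; start 15:10 < 13:45? ✗ → no.
triage: end 15:10 < 09:35? ✗; end 15:10 >= 06:45? ✓; start 10:00 < 13:45? ✓ → no.
Result: handoff, interview.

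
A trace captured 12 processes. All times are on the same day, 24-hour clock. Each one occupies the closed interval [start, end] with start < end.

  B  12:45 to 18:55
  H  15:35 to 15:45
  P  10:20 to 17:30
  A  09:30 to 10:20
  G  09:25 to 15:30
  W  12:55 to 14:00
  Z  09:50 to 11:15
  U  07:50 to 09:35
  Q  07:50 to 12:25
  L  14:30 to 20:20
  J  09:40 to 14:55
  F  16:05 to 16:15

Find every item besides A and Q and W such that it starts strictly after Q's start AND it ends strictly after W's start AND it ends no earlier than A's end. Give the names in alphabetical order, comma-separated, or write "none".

Conditions: its start is strictly after Q's start (X.start > 07:50) AND its end is strictly after W's start (X.end > 12:55) AND its end is no earlier than A's end (X.end >= 10:20).
B: start 12:45 > 07:50? ✓; end 18:55 > 12:55? ✓; end 18:55 >= 10:20? ✓ → yes.
F: start 16:05 > 07:50? ✓; end 16:15 > 12:55? ✓; end 16:15 >= 10:20? ✓ → yes.
G: start 09:25 > 07:50? ✓; end 15:30 > 12:55? ✓; end 15:30 >= 10:20? ✓ → yes.
H: start 15:35 > 07:50? ✓; end 15:45 > 12:55? ✓; end 15:45 >= 10:20? ✓ → yes.
J: start 09:40 > 07:50? ✓; end 14:55 > 12:55? ✓; end 14:55 >= 10:20? ✓ → yes.
L: start 14:30 > 07:50? ✓; end 20:20 > 12:55? ✓; end 20:20 >= 10:20? ✓ → yes.
P: start 10:20 > 07:50? ✓; end 17:30 > 12:55? ✓; end 17:30 >= 10:20? ✓ → yes.
U: start 07:50 > 07:50? ✗; end 09:35 > 12:55? ✗; end 09:35 >= 10:20? ✗ → no.
Z: start 09:50 > 07:50? ✓; end 11:15 > 12:55? ✗; end 11:15 >= 10:20? ✓ → no.
Result: B, F, G, H, J, L, P.

B, F, G, H, J, L, P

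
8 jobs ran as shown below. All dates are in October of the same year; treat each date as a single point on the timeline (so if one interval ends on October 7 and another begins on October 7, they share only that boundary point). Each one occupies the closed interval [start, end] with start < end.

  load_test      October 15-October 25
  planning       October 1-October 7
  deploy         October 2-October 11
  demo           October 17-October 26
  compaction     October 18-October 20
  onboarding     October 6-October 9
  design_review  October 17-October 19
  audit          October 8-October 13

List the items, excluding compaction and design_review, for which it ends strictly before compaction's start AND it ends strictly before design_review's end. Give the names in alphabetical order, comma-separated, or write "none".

audit, deploy, onboarding, planning

Conditions: its end is strictly before compaction's start (X.end < October 18) AND its end is strictly before design_review's end (X.end < October 19).
audit: end October 13 < October 18? ✓; end October 13 < October 19? ✓ → yes.
demo: end October 26 < October 18? ✗; end October 26 < October 19? ✗ → no.
deploy: end October 11 < October 18? ✓; end October 11 < October 19? ✓ → yes.
load_test: end October 25 < October 18? ✗; end October 25 < October 19? ✗ → no.
onboarding: end October 9 < October 18? ✓; end October 9 < October 19? ✓ → yes.
planning: end October 7 < October 18? ✓; end October 7 < October 19? ✓ → yes.
Result: audit, deploy, onboarding, planning.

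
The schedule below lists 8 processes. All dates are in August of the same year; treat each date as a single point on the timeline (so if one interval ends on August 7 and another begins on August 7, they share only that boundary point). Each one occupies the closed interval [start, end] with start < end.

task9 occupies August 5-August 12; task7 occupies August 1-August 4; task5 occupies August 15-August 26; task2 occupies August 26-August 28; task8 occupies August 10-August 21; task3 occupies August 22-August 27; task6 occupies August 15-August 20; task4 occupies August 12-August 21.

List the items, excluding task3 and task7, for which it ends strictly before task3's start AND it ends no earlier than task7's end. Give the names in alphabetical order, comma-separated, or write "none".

Conditions: its end is strictly before task3's start (X.end < August 22) AND its end is no earlier than task7's end (X.end >= August 4).
task2: end August 28 < August 22? ✗; end August 28 >= August 4? ✓ → no.
task4: end August 21 < August 22? ✓; end August 21 >= August 4? ✓ → yes.
task5: end August 26 < August 22? ✗; end August 26 >= August 4? ✓ → no.
task6: end August 20 < August 22? ✓; end August 20 >= August 4? ✓ → yes.
task8: end August 21 < August 22? ✓; end August 21 >= August 4? ✓ → yes.
task9: end August 12 < August 22? ✓; end August 12 >= August 4? ✓ → yes.
Result: task4, task6, task8, task9.

task4, task6, task8, task9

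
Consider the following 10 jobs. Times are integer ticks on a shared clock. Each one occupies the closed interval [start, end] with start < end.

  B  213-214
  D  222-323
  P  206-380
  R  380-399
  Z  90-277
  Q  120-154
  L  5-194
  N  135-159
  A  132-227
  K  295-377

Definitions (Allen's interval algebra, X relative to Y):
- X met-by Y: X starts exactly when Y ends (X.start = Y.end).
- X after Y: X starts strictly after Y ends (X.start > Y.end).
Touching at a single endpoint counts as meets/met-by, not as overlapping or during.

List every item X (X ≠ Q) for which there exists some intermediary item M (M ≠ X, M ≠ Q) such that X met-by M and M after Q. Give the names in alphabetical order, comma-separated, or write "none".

Target Q = [120, 154].
Intermediaries M with M after Q: B, D, K, P, R.
Via B — items with X met-by B: none.
Via D — items with X met-by D: none.
Via K — items with X met-by K: none.
Via P — items with X met-by P: R.
Via R — items with X met-by R: none.
Union: R.

R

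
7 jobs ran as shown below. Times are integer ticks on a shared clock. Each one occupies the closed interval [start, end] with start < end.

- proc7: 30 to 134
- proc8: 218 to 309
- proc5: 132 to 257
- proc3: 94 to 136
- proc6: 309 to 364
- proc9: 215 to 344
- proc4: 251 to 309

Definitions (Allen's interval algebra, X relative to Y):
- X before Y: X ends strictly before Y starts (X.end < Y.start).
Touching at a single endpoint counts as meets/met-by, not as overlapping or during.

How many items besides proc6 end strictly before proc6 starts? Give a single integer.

3

Target proc6 = [309, 364].
proc3 [94, 136] → before → counts.
proc4 [251, 309] → meets → no.
proc5 [132, 257] → before → counts.
proc7 [30, 134] → before → counts.
proc8 [218, 309] → meets → no.
proc9 [215, 344] → overlaps → no.
Total: 3.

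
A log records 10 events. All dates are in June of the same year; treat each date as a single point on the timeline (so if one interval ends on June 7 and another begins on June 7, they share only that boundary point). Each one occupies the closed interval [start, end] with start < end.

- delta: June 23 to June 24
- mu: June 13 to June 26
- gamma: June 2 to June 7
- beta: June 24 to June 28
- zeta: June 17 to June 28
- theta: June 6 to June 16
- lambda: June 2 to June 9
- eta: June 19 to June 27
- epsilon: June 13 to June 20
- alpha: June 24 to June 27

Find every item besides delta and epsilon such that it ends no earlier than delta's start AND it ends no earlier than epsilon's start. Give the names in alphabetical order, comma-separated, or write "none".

alpha, beta, eta, mu, zeta

Conditions: its end is no earlier than delta's start (X.end >= June 23) AND its end is no earlier than epsilon's start (X.end >= June 13).
alpha: end June 27 >= June 23? ✓; end June 27 >= June 13? ✓ → yes.
beta: end June 28 >= June 23? ✓; end June 28 >= June 13? ✓ → yes.
eta: end June 27 >= June 23? ✓; end June 27 >= June 13? ✓ → yes.
gamma: end June 7 >= June 23? ✗; end June 7 >= June 13? ✗ → no.
lambda: end June 9 >= June 23? ✗; end June 9 >= June 13? ✗ → no.
mu: end June 26 >= June 23? ✓; end June 26 >= June 13? ✓ → yes.
theta: end June 16 >= June 23? ✗; end June 16 >= June 13? ✓ → no.
zeta: end June 28 >= June 23? ✓; end June 28 >= June 13? ✓ → yes.
Result: alpha, beta, eta, mu, zeta.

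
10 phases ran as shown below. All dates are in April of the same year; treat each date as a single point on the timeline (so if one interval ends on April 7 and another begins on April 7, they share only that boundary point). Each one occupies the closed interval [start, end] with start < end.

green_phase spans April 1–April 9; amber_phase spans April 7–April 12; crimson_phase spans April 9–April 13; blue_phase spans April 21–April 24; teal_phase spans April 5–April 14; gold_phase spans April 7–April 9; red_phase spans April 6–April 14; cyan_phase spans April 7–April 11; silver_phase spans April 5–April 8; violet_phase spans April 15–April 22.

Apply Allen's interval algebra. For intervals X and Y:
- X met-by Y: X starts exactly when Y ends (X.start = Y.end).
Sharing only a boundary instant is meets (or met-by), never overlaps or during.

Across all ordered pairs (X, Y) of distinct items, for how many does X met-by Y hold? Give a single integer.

2

Checking all 90 ordered pairs for relation 'met-by'; matching pairs in alphabetical order:
(crimson_phase, gold_phase): crimson_phase met-by gold_phase ✓
(crimson_phase, green_phase): crimson_phase met-by green_phase ✓
Count: 2.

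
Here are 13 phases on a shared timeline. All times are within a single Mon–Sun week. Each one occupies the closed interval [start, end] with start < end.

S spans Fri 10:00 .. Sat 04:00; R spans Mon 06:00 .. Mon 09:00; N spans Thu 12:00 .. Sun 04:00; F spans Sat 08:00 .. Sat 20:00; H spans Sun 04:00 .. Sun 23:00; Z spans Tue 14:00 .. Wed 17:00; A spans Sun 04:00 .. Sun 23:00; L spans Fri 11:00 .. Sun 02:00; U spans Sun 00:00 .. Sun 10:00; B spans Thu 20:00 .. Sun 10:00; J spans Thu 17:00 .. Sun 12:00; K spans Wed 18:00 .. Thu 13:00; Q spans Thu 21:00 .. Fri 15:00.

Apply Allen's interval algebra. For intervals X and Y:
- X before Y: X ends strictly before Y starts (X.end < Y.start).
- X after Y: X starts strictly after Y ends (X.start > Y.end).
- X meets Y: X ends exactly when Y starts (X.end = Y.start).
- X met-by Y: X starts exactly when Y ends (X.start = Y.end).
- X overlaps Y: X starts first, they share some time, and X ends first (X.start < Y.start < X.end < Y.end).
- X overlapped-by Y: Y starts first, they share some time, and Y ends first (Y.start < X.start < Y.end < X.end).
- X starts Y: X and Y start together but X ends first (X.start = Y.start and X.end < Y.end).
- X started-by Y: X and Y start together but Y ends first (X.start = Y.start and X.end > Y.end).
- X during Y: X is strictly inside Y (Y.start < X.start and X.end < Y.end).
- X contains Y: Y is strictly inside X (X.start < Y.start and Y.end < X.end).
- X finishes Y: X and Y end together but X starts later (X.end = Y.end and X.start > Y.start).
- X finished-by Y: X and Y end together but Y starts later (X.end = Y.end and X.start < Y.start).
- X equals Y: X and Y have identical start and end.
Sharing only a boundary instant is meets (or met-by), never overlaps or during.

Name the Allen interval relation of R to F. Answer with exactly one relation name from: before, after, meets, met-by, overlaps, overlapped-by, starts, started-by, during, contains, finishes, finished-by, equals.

R = [Mon 06:00, Mon 09:00]; F = [Sat 08:00, Sat 20:00].
Compare endpoints: R.start < F.start, R.start < F.end, R.end < F.start, R.end < F.end.
That pattern is 'before'.

before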